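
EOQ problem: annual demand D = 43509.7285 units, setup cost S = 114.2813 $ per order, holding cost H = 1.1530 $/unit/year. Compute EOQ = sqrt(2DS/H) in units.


2*D*S = 2 * 43509.7285 * 114.2813 = 9944696.6713
2*D*S/H = 8625062.1607
EOQ = sqrt(8625062.1607) = 2936.8456

2936.8456 units


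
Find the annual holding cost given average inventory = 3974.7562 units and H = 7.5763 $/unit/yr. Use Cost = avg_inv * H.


Cost = 3974.7562 * 7.5763 = 30113.9454

30113.9454 $/yr


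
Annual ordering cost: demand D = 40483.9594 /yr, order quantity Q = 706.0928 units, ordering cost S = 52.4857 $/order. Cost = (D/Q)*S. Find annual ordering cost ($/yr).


Number of orders = D/Q = 57.3352
Cost = 57.3352 * 52.4857 = 3009.2772

3009.2772 $/yr


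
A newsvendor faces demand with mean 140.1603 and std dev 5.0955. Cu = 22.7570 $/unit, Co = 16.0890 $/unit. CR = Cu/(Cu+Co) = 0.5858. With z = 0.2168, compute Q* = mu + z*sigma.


CR = Cu/(Cu+Co) = 22.7570/(22.7570+16.0890) = 0.5858
z = 0.2168
Q* = 140.1603 + 0.2168 * 5.0955 = 141.2650

141.2650 units


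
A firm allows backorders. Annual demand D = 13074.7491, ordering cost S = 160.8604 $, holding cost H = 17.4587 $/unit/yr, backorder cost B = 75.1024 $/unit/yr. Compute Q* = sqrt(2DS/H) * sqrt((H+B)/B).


sqrt(2DS/H) = 490.8517
sqrt((H+B)/B) = 1.1102
Q* = 490.8517 * 1.1102 = 544.9261

544.9261 units


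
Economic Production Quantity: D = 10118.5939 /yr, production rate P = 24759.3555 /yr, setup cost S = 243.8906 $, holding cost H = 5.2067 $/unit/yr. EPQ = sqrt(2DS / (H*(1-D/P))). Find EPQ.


1 - D/P = 1 - 0.4087 = 0.5913
H*(1-D/P) = 3.0788
2DS = 4935659.8749
EPQ = sqrt(1603091.5890) = 1266.1325

1266.1325 units


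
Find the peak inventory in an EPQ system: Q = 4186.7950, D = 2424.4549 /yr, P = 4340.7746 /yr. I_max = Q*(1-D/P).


D/P = 0.5585
1 - D/P = 0.4415
I_max = 4186.7950 * 0.4415 = 1848.3424

1848.3424 units


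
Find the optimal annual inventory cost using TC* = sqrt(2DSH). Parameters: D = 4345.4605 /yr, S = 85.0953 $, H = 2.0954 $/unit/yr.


2*D*S*H = 1549666.7525
TC* = sqrt(1549666.7525) = 1244.8561

1244.8561 $/yr


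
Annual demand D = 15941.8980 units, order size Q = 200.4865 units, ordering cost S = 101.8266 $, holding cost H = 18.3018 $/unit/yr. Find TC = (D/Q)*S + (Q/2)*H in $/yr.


Ordering cost = D*S/Q = 8096.8508
Holding cost = Q*H/2 = 1834.6319
TC = 8096.8508 + 1834.6319 = 9931.4827

9931.4827 $/yr


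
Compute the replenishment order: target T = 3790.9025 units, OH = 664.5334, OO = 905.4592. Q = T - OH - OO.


Inventory position = OH + OO = 664.5334 + 905.4592 = 1569.9926
Q = 3790.9025 - 1569.9926 = 2220.9099

2220.9099 units


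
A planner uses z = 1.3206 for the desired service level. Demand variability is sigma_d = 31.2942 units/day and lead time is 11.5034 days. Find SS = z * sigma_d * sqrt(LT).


sqrt(LT) = sqrt(11.5034) = 3.3917
SS = 1.3206 * 31.2942 * 3.3917 = 140.1678

140.1678 units


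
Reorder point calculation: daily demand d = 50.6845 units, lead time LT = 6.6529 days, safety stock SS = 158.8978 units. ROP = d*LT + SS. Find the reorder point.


d*LT = 50.6845 * 6.6529 = 337.1989
ROP = 337.1989 + 158.8978 = 496.0967

496.0967 units


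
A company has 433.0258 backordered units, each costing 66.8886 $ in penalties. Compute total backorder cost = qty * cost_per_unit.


Total = 433.0258 * 66.8886 = 28964.4895

28964.4895 $


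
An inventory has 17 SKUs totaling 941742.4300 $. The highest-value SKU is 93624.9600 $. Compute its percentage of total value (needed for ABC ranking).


Top item = 93624.9600
Total = 941742.4300
Percentage = 93624.9600 / 941742.4300 * 100 = 9.9417

9.9417%


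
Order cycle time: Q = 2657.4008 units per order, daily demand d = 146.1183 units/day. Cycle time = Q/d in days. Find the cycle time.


Cycle = 2657.4008 / 146.1183 = 18.1866

18.1866 days


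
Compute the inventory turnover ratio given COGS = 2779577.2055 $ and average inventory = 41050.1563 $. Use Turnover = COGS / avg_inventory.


Turnover = 2779577.2055 / 41050.1563 = 67.7117

67.7117


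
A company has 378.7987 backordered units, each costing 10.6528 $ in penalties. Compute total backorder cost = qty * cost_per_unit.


Total = 378.7987 * 10.6528 = 4035.2668

4035.2668 $


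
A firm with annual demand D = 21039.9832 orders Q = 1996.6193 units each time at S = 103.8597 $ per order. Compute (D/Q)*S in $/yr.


Number of orders = D/Q = 10.5378
Cost = 10.5378 * 103.8597 = 1094.4532

1094.4532 $/yr


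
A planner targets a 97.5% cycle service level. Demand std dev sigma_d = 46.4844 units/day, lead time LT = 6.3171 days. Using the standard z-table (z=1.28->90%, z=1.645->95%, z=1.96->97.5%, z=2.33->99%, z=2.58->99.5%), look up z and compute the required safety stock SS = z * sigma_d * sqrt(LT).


From the table, SL = 97.5% corresponds to z = 1.96
sqrt(LT) = sqrt(6.3171) = 2.5134
SS = 1.96 * 46.4844 * 2.5134 = 228.9930

228.9930 units


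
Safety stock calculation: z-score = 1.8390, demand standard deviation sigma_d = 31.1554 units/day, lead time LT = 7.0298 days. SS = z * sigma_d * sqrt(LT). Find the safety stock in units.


sqrt(LT) = sqrt(7.0298) = 2.6514
SS = 1.8390 * 31.1554 * 2.6514 = 151.9101

151.9101 units


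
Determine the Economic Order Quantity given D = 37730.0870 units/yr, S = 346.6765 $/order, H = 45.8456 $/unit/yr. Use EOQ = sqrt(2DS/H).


2*D*S = 2 * 37730.0870 * 346.6765 = 26160269.0117
2*D*S/H = 570616.7879
EOQ = sqrt(570616.7879) = 755.3918

755.3918 units


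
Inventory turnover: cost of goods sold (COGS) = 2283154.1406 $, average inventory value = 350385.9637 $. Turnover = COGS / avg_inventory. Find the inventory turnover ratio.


Turnover = 2283154.1406 / 350385.9637 = 6.5161

6.5161


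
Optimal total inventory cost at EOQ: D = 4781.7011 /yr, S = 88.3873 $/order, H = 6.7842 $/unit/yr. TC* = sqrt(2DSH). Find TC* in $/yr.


2*D*S*H = 5734570.9589
TC* = sqrt(5734570.9589) = 2394.6964

2394.6964 $/yr


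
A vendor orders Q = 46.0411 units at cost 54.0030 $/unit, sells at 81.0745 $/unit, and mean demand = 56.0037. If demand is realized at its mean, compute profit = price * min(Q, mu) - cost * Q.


Sales at mu = min(46.0411, 56.0037) = 46.0411
Revenue = 81.0745 * 46.0411 = 3732.7592
Total cost = 54.0030 * 46.0411 = 2486.3575
Profit = 3732.7592 - 2486.3575 = 1246.4016

1246.4016 $


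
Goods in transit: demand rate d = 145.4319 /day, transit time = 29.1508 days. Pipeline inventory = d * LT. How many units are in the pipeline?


Pipeline = 145.4319 * 29.1508 = 4239.4562

4239.4562 units


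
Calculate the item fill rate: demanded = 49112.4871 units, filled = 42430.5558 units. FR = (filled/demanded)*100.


FR = 42430.5558 / 49112.4871 * 100 = 86.3946

86.3946%


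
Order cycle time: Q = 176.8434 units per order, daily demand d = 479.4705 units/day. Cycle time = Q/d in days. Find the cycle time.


Cycle = 176.8434 / 479.4705 = 0.3688

0.3688 days


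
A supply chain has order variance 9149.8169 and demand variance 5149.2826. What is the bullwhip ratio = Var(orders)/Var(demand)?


BW = 9149.8169 / 5149.2826 = 1.7769

1.7769


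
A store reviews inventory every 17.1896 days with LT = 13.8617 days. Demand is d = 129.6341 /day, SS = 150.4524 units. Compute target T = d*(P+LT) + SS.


P + LT = 31.0513
d*(P+LT) = 129.6341 * 31.0513 = 4025.3073
T = 4025.3073 + 150.4524 = 4175.7597

4175.7597 units


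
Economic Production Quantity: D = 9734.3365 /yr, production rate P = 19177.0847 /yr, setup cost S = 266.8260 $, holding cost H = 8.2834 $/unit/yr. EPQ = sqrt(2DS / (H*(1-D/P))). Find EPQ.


1 - D/P = 1 - 0.5076 = 0.4924
H*(1-D/P) = 4.0787
2DS = 5194748.1419
EPQ = sqrt(1273620.4983) = 1128.5480

1128.5480 units


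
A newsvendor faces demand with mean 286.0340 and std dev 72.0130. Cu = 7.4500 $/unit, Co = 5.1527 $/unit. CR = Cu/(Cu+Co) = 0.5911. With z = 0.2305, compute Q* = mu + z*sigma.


CR = Cu/(Cu+Co) = 7.4500/(7.4500+5.1527) = 0.5911
z = 0.2305
Q* = 286.0340 + 0.2305 * 72.0130 = 302.6330

302.6330 units


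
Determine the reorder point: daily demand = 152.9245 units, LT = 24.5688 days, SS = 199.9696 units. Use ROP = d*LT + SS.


d*LT = 152.9245 * 24.5688 = 3757.1715
ROP = 3757.1715 + 199.9696 = 3957.1411

3957.1411 units


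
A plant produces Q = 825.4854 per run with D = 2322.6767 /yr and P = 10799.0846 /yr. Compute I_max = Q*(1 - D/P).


D/P = 0.2151
1 - D/P = 0.7849
I_max = 825.4854 * 0.7849 = 647.9393

647.9393 units


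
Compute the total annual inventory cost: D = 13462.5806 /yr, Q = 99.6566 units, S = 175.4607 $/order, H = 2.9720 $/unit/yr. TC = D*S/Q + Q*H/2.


Ordering cost = D*S/Q = 23702.9340
Holding cost = Q*H/2 = 148.0897
TC = 23702.9340 + 148.0897 = 23851.0237

23851.0237 $/yr


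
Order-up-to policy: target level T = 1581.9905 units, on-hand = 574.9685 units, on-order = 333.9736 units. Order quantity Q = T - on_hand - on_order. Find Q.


Inventory position = OH + OO = 574.9685 + 333.9736 = 908.9421
Q = 1581.9905 - 908.9421 = 673.0484

673.0484 units


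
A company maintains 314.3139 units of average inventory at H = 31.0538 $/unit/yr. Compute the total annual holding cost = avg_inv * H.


Cost = 314.3139 * 31.0538 = 9760.6410

9760.6410 $/yr


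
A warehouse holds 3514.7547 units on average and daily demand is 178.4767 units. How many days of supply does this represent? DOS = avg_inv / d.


DOS = 3514.7547 / 178.4767 = 19.6931

19.6931 days


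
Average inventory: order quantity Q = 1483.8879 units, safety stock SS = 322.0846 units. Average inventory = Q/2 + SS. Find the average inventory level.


Q/2 = 741.9439
Avg = 741.9439 + 322.0846 = 1064.0285

1064.0285 units


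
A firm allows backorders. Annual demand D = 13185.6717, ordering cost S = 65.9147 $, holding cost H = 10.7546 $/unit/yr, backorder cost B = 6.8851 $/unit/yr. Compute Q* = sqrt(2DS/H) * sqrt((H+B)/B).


sqrt(2DS/H) = 402.0315
sqrt((H+B)/B) = 1.6006
Q* = 402.0315 * 1.6006 = 643.5030

643.5030 units


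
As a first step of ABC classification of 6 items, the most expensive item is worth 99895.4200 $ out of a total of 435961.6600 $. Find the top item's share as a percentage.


Top item = 99895.4200
Total = 435961.6600
Percentage = 99895.4200 / 435961.6600 * 100 = 22.9138

22.9138%


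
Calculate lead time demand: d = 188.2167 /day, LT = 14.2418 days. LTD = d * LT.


LTD = 188.2167 * 14.2418 = 2680.5446

2680.5446 units


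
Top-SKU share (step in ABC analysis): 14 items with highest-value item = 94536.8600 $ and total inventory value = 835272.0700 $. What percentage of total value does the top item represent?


Top item = 94536.8600
Total = 835272.0700
Percentage = 94536.8600 / 835272.0700 * 100 = 11.3181

11.3181%


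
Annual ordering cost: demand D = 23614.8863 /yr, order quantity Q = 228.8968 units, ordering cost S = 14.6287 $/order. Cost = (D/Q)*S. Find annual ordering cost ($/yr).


Number of orders = D/Q = 103.1683
Cost = 103.1683 * 14.6287 = 1509.2176

1509.2176 $/yr


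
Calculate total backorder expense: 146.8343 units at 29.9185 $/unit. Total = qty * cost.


Total = 146.8343 * 29.9185 = 4393.0620

4393.0620 $


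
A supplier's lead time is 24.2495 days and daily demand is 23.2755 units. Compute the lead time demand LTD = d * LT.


LTD = 23.2755 * 24.2495 = 564.4192

564.4192 units


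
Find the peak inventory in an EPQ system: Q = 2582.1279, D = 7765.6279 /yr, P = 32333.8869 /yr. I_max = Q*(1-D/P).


D/P = 0.2402
1 - D/P = 0.7598
I_max = 2582.1279 * 0.7598 = 1961.9784

1961.9784 units


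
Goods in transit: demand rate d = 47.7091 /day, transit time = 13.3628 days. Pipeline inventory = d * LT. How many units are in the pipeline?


Pipeline = 47.7091 * 13.3628 = 637.5272

637.5272 units


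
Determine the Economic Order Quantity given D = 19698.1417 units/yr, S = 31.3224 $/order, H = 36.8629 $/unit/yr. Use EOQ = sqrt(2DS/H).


2*D*S = 2 * 19698.1417 * 31.3224 = 1233986.1472
2*D*S/H = 33475.0155
EOQ = sqrt(33475.0155) = 182.9618

182.9618 units


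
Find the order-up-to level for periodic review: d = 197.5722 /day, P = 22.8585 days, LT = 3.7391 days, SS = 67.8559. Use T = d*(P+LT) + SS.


P + LT = 26.5976
d*(P+LT) = 197.5722 * 26.5976 = 5254.9463
T = 5254.9463 + 67.8559 = 5322.8022

5322.8022 units


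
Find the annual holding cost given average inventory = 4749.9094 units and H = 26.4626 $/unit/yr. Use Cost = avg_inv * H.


Cost = 4749.9094 * 26.4626 = 125694.9525

125694.9525 $/yr


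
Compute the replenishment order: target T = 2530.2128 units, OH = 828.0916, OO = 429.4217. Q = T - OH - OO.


Inventory position = OH + OO = 828.0916 + 429.4217 = 1257.5133
Q = 2530.2128 - 1257.5133 = 1272.6995

1272.6995 units


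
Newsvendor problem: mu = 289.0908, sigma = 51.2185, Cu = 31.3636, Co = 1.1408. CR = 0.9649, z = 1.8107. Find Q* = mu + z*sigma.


CR = Cu/(Cu+Co) = 31.3636/(31.3636+1.1408) = 0.9649
z = 1.8107
Q* = 289.0908 + 1.8107 * 51.2185 = 381.8321

381.8321 units


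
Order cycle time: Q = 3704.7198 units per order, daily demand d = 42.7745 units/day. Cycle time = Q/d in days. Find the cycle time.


Cycle = 3704.7198 / 42.7745 = 86.6105

86.6105 days


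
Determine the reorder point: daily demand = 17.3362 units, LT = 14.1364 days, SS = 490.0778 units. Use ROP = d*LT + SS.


d*LT = 17.3362 * 14.1364 = 245.0715
ROP = 245.0715 + 490.0778 = 735.1493

735.1493 units


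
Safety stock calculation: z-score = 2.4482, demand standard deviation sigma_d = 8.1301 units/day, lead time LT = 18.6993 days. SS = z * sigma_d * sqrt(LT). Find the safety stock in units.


sqrt(LT) = sqrt(18.6993) = 4.3243
SS = 2.4482 * 8.1301 * 4.3243 = 86.0707

86.0707 units


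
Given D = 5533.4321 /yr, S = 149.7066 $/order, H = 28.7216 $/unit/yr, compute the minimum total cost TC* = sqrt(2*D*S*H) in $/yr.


2*D*S*H = 47585447.4701
TC* = sqrt(47585447.4701) = 6898.2206

6898.2206 $/yr


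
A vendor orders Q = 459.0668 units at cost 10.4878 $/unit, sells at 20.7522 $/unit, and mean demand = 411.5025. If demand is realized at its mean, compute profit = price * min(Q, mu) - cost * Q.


Sales at mu = min(459.0668, 411.5025) = 411.5025
Revenue = 20.7522 * 411.5025 = 8539.5822
Total cost = 10.4878 * 459.0668 = 4814.6008
Profit = 8539.5822 - 4814.6008 = 3724.9814

3724.9814 $


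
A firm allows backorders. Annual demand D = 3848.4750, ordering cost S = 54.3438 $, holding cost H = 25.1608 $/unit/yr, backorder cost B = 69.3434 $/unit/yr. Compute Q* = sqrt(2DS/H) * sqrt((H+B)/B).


sqrt(2DS/H) = 128.9354
sqrt((H+B)/B) = 1.1674
Q* = 128.9354 * 1.1674 = 150.5203

150.5203 units


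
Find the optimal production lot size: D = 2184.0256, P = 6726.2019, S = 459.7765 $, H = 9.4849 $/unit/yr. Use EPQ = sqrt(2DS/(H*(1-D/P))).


1 - D/P = 1 - 0.3247 = 0.6753
H*(1-D/P) = 6.4051
2DS = 2008327.2926
EPQ = sqrt(313550.6073) = 559.9559

559.9559 units


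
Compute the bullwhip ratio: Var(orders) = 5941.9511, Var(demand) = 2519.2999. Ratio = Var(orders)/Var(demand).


BW = 5941.9511 / 2519.2999 = 2.3586

2.3586


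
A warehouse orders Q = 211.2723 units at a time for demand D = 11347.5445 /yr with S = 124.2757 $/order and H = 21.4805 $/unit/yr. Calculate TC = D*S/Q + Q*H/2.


Ordering cost = D*S/Q = 6674.9121
Holding cost = Q*H/2 = 2269.1173
TC = 6674.9121 + 2269.1173 = 8944.0294

8944.0294 $/yr


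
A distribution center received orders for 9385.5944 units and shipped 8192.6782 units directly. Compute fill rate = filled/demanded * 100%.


FR = 8192.6782 / 9385.5944 * 100 = 87.2899

87.2899%


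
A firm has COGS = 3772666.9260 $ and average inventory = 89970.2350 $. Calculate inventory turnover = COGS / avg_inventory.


Turnover = 3772666.9260 / 89970.2350 = 41.9324

41.9324


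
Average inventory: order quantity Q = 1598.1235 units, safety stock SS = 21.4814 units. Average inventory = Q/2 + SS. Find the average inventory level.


Q/2 = 799.0617
Avg = 799.0617 + 21.4814 = 820.5431

820.5431 units


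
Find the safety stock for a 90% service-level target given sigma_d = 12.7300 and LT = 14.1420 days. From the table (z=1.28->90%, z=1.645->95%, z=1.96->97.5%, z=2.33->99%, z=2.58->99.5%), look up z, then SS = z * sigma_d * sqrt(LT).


From the table, SL = 90% corresponds to z = 1.28
sqrt(LT) = sqrt(14.1420) = 3.7606
SS = 1.28 * 12.7300 * 3.7606 = 61.2765

61.2765 units


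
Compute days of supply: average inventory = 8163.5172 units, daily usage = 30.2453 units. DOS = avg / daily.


DOS = 8163.5172 / 30.2453 = 269.9103

269.9103 days


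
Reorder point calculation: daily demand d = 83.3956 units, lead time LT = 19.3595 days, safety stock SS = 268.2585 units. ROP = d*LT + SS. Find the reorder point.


d*LT = 83.3956 * 19.3595 = 1614.4971
ROP = 1614.4971 + 268.2585 = 1882.7556

1882.7556 units


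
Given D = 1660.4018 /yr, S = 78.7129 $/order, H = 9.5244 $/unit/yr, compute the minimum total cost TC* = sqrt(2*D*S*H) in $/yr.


2*D*S*H = 2489583.6940
TC* = sqrt(2489583.6940) = 1577.8415

1577.8415 $/yr


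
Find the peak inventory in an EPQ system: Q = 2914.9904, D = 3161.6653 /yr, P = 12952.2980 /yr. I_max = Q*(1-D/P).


D/P = 0.2441
1 - D/P = 0.7559
I_max = 2914.9904 * 0.7559 = 2203.4391

2203.4391 units


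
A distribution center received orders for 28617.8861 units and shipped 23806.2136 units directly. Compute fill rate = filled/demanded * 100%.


FR = 23806.2136 / 28617.8861 * 100 = 83.1865

83.1865%


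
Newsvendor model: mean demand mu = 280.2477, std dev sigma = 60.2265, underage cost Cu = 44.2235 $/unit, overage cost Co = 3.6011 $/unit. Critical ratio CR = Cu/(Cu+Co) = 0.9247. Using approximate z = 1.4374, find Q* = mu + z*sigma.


CR = Cu/(Cu+Co) = 44.2235/(44.2235+3.6011) = 0.9247
z = 1.4374
Q* = 280.2477 + 1.4374 * 60.2265 = 366.8173

366.8173 units


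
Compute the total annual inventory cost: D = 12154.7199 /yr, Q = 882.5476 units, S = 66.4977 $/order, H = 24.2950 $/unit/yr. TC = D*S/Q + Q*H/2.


Ordering cost = D*S/Q = 915.8270
Holding cost = Q*H/2 = 10720.7470
TC = 915.8270 + 10720.7470 = 11636.5740

11636.5740 $/yr


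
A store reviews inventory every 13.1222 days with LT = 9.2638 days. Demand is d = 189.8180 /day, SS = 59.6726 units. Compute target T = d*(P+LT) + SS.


P + LT = 22.3860
d*(P+LT) = 189.8180 * 22.3860 = 4249.2657
T = 4249.2657 + 59.6726 = 4308.9383

4308.9383 units


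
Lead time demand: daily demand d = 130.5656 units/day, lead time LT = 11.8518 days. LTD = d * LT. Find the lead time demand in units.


LTD = 130.5656 * 11.8518 = 1547.4374

1547.4374 units


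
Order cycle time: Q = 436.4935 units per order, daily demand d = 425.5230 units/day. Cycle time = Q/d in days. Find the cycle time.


Cycle = 436.4935 / 425.5230 = 1.0258

1.0258 days


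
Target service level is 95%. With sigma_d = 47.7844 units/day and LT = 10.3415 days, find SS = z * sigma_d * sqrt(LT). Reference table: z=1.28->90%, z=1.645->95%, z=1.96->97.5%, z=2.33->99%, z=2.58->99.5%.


From the table, SL = 95% corresponds to z = 1.645
sqrt(LT) = sqrt(10.3415) = 3.2158
SS = 1.645 * 47.7844 * 3.2158 = 252.7806

252.7806 units


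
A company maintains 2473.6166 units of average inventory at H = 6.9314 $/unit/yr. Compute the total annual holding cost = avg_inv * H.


Cost = 2473.6166 * 6.9314 = 17145.6261

17145.6261 $/yr


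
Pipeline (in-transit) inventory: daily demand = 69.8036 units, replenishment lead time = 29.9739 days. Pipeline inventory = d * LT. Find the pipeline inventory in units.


Pipeline = 69.8036 * 29.9739 = 2092.2861

2092.2861 units


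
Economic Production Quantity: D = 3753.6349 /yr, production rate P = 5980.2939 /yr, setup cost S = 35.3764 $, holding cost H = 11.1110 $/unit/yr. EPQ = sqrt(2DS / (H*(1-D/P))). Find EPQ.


1 - D/P = 1 - 0.6277 = 0.3723
H*(1-D/P) = 4.1370
2DS = 265580.1794
EPQ = sqrt(64196.4966) = 253.3703

253.3703 units


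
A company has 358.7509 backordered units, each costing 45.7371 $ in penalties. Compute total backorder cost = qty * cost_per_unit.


Total = 358.7509 * 45.7371 = 16408.2258

16408.2258 $


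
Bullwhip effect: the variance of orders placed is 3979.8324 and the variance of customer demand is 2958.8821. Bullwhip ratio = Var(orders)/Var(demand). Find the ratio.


BW = 3979.8324 / 2958.8821 = 1.3450

1.3450


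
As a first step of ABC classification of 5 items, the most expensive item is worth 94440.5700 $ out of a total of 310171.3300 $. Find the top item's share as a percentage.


Top item = 94440.5700
Total = 310171.3300
Percentage = 94440.5700 / 310171.3300 * 100 = 30.4479

30.4479%


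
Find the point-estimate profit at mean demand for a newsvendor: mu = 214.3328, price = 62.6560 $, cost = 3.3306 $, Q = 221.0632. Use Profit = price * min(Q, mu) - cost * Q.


Sales at mu = min(221.0632, 214.3328) = 214.3328
Revenue = 62.6560 * 214.3328 = 13429.2359
Total cost = 3.3306 * 221.0632 = 736.2731
Profit = 13429.2359 - 736.2731 = 12692.9628

12692.9628 $


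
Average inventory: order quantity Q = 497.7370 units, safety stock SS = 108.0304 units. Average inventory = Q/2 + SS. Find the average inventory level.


Q/2 = 248.8685
Avg = 248.8685 + 108.0304 = 356.8989

356.8989 units


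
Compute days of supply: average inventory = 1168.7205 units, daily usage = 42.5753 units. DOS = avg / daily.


DOS = 1168.7205 / 42.5753 = 27.4507

27.4507 days


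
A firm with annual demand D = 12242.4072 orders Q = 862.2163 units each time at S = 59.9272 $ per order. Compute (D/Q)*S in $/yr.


Number of orders = D/Q = 14.1988
Cost = 14.1988 * 59.9272 = 850.8923

850.8923 $/yr


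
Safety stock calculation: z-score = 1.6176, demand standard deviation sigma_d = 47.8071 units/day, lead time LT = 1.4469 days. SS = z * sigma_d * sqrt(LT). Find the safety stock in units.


sqrt(LT) = sqrt(1.4469) = 1.2029
SS = 1.6176 * 47.8071 * 1.2029 = 93.0214

93.0214 units


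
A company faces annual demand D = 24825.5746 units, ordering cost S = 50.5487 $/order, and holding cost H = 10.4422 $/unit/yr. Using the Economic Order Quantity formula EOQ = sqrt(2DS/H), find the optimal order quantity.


2*D*S = 2 * 24825.5746 * 50.5487 = 2509801.0456
2*D*S/H = 240351.7502
EOQ = sqrt(240351.7502) = 490.2568

490.2568 units


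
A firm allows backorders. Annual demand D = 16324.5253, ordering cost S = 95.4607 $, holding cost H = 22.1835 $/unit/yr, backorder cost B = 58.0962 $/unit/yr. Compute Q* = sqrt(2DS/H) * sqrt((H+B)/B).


sqrt(2DS/H) = 374.8285
sqrt((H+B)/B) = 1.1755
Q* = 374.8285 * 1.1755 = 440.6173

440.6173 units


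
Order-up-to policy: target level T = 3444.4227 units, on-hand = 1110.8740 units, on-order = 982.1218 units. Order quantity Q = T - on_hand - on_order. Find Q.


Inventory position = OH + OO = 1110.8740 + 982.1218 = 2092.9958
Q = 3444.4227 - 2092.9958 = 1351.4269

1351.4269 units


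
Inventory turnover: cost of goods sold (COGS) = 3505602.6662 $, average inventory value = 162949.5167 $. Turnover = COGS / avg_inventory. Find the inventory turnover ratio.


Turnover = 3505602.6662 / 162949.5167 = 21.5134

21.5134


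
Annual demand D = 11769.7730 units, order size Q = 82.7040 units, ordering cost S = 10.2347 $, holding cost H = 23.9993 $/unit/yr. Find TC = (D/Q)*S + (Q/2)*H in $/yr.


Ordering cost = D*S/Q = 1456.5208
Holding cost = Q*H/2 = 992.4191
TC = 1456.5208 + 992.4191 = 2448.9398

2448.9398 $/yr


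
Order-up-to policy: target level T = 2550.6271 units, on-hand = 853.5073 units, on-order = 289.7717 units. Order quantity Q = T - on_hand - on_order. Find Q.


Inventory position = OH + OO = 853.5073 + 289.7717 = 1143.2790
Q = 2550.6271 - 1143.2790 = 1407.3481

1407.3481 units


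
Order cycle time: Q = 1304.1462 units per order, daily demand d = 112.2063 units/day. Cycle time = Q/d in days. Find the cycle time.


Cycle = 1304.1462 / 112.2063 = 11.6228

11.6228 days


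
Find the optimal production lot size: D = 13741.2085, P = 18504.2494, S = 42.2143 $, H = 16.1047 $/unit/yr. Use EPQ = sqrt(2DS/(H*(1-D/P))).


1 - D/P = 1 - 0.7426 = 0.2574
H*(1-D/P) = 4.1454
2DS = 1160150.9960
EPQ = sqrt(279865.2910) = 529.0230

529.0230 units


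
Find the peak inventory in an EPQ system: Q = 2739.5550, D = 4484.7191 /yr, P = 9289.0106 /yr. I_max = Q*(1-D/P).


D/P = 0.4828
1 - D/P = 0.5172
I_max = 2739.5550 * 0.5172 = 1416.9023

1416.9023 units


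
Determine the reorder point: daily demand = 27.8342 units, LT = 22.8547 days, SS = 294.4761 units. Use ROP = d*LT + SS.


d*LT = 27.8342 * 22.8547 = 636.1423
ROP = 636.1423 + 294.4761 = 930.6184

930.6184 units


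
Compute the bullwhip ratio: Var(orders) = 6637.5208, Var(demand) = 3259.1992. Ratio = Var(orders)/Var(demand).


BW = 6637.5208 / 3259.1992 = 2.0365

2.0365


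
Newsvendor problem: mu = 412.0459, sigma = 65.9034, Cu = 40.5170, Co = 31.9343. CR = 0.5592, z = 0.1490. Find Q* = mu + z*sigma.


CR = Cu/(Cu+Co) = 40.5170/(40.5170+31.9343) = 0.5592
z = 0.1490
Q* = 412.0459 + 0.1490 * 65.9034 = 421.8655

421.8655 units


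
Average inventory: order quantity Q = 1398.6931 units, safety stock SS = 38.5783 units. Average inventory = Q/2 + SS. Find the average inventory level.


Q/2 = 699.3465
Avg = 699.3465 + 38.5783 = 737.9248

737.9248 units


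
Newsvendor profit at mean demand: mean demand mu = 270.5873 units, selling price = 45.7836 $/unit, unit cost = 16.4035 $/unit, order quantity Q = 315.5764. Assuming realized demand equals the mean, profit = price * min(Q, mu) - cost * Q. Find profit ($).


Sales at mu = min(315.5764, 270.5873) = 270.5873
Revenue = 45.7836 * 270.5873 = 12388.4607
Total cost = 16.4035 * 315.5764 = 5176.5575
Profit = 12388.4607 - 5176.5575 = 7211.9032

7211.9032 $


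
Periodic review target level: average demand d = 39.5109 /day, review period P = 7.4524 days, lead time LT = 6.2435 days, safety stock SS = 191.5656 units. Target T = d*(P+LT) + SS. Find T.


P + LT = 13.6959
d*(P+LT) = 39.5109 * 13.6959 = 541.1373
T = 541.1373 + 191.5656 = 732.7029

732.7029 units


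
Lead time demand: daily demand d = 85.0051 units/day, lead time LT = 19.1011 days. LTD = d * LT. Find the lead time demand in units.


LTD = 85.0051 * 19.1011 = 1623.6909

1623.6909 units


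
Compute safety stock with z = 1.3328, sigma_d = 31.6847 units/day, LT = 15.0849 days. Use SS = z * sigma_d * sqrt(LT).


sqrt(LT) = sqrt(15.0849) = 3.8839
SS = 1.3328 * 31.6847 * 3.8839 = 164.0158

164.0158 units


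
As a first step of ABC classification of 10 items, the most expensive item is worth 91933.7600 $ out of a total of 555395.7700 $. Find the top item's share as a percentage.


Top item = 91933.7600
Total = 555395.7700
Percentage = 91933.7600 / 555395.7700 * 100 = 16.5528

16.5528%


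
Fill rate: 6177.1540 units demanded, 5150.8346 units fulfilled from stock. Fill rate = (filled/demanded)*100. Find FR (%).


FR = 5150.8346 / 6177.1540 * 100 = 83.3852

83.3852%


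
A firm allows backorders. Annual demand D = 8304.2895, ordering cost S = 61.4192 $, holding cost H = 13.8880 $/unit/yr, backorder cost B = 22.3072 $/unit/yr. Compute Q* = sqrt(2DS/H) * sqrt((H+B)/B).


sqrt(2DS/H) = 271.0182
sqrt((H+B)/B) = 1.2738
Q* = 271.0182 * 1.2738 = 345.2244

345.2244 units


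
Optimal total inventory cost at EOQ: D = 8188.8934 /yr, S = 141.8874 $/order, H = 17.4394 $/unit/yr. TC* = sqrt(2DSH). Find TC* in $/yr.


2*D*S*H = 40525705.3930
TC* = sqrt(40525705.3930) = 6365.9803

6365.9803 $/yr


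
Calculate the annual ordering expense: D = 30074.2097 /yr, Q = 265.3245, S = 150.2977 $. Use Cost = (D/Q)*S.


Number of orders = D/Q = 113.3488
Cost = 113.3488 * 150.2977 = 17036.0617

17036.0617 $/yr


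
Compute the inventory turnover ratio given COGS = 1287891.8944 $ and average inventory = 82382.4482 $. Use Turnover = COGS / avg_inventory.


Turnover = 1287891.8944 / 82382.4482 = 15.6331

15.6331


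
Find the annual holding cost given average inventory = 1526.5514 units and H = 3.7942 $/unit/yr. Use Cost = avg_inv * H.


Cost = 1526.5514 * 3.7942 = 5792.0413

5792.0413 $/yr


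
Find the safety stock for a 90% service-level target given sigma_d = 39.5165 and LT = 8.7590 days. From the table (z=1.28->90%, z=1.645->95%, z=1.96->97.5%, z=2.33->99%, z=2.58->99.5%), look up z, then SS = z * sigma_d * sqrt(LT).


From the table, SL = 90% corresponds to z = 1.28
sqrt(LT) = sqrt(8.7590) = 2.9596
SS = 1.28 * 39.5165 * 2.9596 = 149.6979

149.6979 units


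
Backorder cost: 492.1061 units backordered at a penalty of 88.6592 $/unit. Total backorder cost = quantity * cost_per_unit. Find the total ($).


Total = 492.1061 * 88.6592 = 43629.7331

43629.7331 $


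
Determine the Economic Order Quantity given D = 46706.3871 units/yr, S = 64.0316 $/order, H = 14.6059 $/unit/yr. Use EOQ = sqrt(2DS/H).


2*D*S = 2 * 46706.3871 * 64.0316 = 5981369.3925
2*D*S/H = 409517.3452
EOQ = sqrt(409517.3452) = 639.9354

639.9354 units


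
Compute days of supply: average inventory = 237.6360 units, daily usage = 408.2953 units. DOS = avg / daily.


DOS = 237.6360 / 408.2953 = 0.5820

0.5820 days


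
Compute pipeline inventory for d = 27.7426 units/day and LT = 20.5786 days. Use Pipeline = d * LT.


Pipeline = 27.7426 * 20.5786 = 570.9039

570.9039 units


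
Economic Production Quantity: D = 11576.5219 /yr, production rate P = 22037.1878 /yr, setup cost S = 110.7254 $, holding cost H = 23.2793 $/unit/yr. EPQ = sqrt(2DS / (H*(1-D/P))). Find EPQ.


1 - D/P = 1 - 0.5253 = 0.4747
H*(1-D/P) = 11.0503
2DS = 2563630.0360
EPQ = sqrt(231996.9500) = 481.6606

481.6606 units


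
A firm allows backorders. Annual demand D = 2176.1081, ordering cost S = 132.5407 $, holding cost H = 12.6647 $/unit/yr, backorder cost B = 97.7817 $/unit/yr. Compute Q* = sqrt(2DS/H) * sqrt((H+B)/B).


sqrt(2DS/H) = 213.4187
sqrt((H+B)/B) = 1.0628
Q* = 213.4187 * 1.0628 = 226.8190

226.8190 units


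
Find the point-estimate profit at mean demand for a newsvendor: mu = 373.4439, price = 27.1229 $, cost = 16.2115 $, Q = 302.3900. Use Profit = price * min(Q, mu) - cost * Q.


Sales at mu = min(302.3900, 373.4439) = 302.3900
Revenue = 27.1229 * 302.3900 = 8201.6937
Total cost = 16.2115 * 302.3900 = 4902.1955
Profit = 8201.6937 - 4902.1955 = 3299.4982

3299.4982 $


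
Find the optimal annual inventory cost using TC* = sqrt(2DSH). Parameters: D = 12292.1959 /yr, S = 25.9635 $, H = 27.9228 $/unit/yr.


2*D*S*H = 17823035.4647
TC* = sqrt(17823035.4647) = 4221.7337

4221.7337 $/yr


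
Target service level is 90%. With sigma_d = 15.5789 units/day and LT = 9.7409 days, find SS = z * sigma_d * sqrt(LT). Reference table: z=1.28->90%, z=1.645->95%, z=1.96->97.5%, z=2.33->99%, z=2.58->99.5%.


From the table, SL = 90% corresponds to z = 1.28
sqrt(LT) = sqrt(9.7409) = 3.1210
SS = 1.28 * 15.5789 * 3.1210 = 62.2367

62.2367 units


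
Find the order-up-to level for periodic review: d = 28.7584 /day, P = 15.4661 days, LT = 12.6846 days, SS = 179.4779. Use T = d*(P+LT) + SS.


P + LT = 28.1507
d*(P+LT) = 28.7584 * 28.1507 = 809.5691
T = 809.5691 + 179.4779 = 989.0470

989.0470 units


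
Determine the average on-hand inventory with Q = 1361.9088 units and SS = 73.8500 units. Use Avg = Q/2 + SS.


Q/2 = 680.9544
Avg = 680.9544 + 73.8500 = 754.8044

754.8044 units


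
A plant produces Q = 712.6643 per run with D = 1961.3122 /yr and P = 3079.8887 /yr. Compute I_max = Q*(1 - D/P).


D/P = 0.6368
1 - D/P = 0.3632
I_max = 712.6643 * 0.3632 = 258.8306

258.8306 units


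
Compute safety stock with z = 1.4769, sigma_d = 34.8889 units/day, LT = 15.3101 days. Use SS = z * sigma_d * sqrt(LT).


sqrt(LT) = sqrt(15.3101) = 3.9128
SS = 1.4769 * 34.8889 * 3.9128 = 201.6171

201.6171 units


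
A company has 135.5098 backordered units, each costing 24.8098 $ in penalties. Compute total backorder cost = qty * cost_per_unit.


Total = 135.5098 * 24.8098 = 3361.9710

3361.9710 $


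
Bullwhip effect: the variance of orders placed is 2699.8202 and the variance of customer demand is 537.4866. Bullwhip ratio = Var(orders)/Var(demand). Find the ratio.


BW = 2699.8202 / 537.4866 = 5.0230

5.0230


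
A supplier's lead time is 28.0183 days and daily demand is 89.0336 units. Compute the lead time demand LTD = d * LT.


LTD = 89.0336 * 28.0183 = 2494.5701

2494.5701 units


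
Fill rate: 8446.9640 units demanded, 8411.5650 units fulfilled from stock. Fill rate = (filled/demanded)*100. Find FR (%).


FR = 8411.5650 / 8446.9640 * 100 = 99.5809

99.5809%


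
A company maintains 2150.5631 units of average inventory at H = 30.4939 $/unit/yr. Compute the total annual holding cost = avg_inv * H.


Cost = 2150.5631 * 30.4939 = 65579.0561

65579.0561 $/yr


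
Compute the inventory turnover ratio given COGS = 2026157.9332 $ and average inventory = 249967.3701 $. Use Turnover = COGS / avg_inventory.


Turnover = 2026157.9332 / 249967.3701 = 8.1057

8.1057


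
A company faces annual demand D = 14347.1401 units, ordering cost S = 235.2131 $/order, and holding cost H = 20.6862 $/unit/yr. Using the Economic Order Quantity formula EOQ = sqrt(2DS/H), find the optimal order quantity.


2*D*S = 2 * 14347.1401 * 235.2131 = 6749270.5981
2*D*S/H = 326269.2325
EOQ = sqrt(326269.2325) = 571.1998

571.1998 units


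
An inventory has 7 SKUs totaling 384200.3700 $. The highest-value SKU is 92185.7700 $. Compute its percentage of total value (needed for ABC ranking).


Top item = 92185.7700
Total = 384200.3700
Percentage = 92185.7700 / 384200.3700 * 100 = 23.9942

23.9942%


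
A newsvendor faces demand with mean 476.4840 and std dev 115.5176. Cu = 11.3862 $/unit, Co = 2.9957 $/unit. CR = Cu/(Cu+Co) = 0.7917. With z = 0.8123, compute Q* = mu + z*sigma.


CR = Cu/(Cu+Co) = 11.3862/(11.3862+2.9957) = 0.7917
z = 0.8123
Q* = 476.4840 + 0.8123 * 115.5176 = 570.3189

570.3189 units


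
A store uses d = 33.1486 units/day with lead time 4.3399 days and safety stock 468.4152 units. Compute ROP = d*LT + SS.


d*LT = 33.1486 * 4.3399 = 143.8616
ROP = 143.8616 + 468.4152 = 612.2768

612.2768 units


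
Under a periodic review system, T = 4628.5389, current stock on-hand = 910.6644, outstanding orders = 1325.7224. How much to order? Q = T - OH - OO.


Inventory position = OH + OO = 910.6644 + 1325.7224 = 2236.3868
Q = 4628.5389 - 2236.3868 = 2392.1521

2392.1521 units


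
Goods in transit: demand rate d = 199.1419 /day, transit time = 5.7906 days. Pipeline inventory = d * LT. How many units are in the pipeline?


Pipeline = 199.1419 * 5.7906 = 1153.1511

1153.1511 units


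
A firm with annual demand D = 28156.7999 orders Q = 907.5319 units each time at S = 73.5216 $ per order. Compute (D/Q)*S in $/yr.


Number of orders = D/Q = 31.0257
Cost = 31.0257 * 73.5216 = 2281.0581

2281.0581 $/yr


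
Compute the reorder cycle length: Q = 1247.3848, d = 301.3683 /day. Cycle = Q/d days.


Cycle = 1247.3848 / 301.3683 = 4.1391

4.1391 days


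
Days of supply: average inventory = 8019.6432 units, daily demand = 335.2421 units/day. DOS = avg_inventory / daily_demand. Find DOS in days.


DOS = 8019.6432 / 335.2421 = 23.9219

23.9219 days


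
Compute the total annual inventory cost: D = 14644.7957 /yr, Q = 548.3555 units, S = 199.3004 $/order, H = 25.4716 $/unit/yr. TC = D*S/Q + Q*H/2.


Ordering cost = D*S/Q = 5322.6668
Holding cost = Q*H/2 = 6983.7460
TC = 5322.6668 + 6983.7460 = 12306.4128

12306.4128 $/yr


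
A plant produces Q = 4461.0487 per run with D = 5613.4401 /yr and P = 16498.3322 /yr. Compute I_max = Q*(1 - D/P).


D/P = 0.3402
1 - D/P = 0.6598
I_max = 4461.0487 * 0.6598 = 2943.2086

2943.2086 units


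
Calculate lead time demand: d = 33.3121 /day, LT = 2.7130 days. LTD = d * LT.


LTD = 33.3121 * 2.7130 = 90.3757

90.3757 units


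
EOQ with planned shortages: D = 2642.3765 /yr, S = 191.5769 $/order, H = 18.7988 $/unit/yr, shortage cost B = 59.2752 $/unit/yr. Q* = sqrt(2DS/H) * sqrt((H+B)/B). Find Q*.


sqrt(2DS/H) = 232.0699
sqrt((H+B)/B) = 1.1477
Q* = 232.0699 * 1.1477 = 266.3395

266.3395 units


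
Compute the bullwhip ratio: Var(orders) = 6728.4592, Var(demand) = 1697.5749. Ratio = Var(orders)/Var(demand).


BW = 6728.4592 / 1697.5749 = 3.9636

3.9636


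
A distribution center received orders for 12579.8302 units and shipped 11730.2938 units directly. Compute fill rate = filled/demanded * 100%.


FR = 11730.2938 / 12579.8302 * 100 = 93.2468

93.2468%


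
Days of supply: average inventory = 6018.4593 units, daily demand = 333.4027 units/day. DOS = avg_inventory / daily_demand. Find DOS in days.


DOS = 6018.4593 / 333.4027 = 18.0516

18.0516 days


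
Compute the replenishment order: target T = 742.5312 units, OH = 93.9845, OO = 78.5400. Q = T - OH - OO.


Inventory position = OH + OO = 93.9845 + 78.5400 = 172.5245
Q = 742.5312 - 172.5245 = 570.0067

570.0067 units


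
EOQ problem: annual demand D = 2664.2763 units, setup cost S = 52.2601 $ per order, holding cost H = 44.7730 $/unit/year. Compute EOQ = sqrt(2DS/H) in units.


2*D*S = 2 * 2664.2763 * 52.2601 = 278470.6917
2*D*S/H = 6219.6121
EOQ = sqrt(6219.6121) = 78.8645

78.8645 units


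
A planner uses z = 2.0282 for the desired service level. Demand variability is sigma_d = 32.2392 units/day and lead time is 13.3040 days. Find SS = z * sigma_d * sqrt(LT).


sqrt(LT) = sqrt(13.3040) = 3.6475
SS = 2.0282 * 32.2392 * 3.6475 = 238.4988

238.4988 units


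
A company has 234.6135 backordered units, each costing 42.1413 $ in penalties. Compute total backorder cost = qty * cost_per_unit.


Total = 234.6135 * 42.1413 = 9886.9179

9886.9179 $


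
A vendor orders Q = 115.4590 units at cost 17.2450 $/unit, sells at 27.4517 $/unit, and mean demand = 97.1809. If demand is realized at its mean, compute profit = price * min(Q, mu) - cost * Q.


Sales at mu = min(115.4590, 97.1809) = 97.1809
Revenue = 27.4517 * 97.1809 = 2667.7809
Total cost = 17.2450 * 115.4590 = 1991.0905
Profit = 2667.7809 - 1991.0905 = 676.6905

676.6905 $


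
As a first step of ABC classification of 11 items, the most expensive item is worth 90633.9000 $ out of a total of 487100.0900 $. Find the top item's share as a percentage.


Top item = 90633.9000
Total = 487100.0900
Percentage = 90633.9000 / 487100.0900 * 100 = 18.6068

18.6068%


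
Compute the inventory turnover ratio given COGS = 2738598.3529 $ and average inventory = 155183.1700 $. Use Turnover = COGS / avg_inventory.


Turnover = 2738598.3529 / 155183.1700 = 17.6475

17.6475


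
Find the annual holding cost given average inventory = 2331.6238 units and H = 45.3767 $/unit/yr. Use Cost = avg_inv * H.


Cost = 2331.6238 * 45.3767 = 105801.3937

105801.3937 $/yr


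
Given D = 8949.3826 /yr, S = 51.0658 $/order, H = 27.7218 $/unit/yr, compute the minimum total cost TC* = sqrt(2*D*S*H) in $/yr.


2*D*S*H = 25338134.4833
TC* = sqrt(25338134.4833) = 5033.6999

5033.6999 $/yr


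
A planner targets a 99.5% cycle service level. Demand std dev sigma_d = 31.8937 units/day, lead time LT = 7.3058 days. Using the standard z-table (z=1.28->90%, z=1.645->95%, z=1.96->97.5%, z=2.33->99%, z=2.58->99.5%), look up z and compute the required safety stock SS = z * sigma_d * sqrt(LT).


From the table, SL = 99.5% corresponds to z = 2.58
sqrt(LT) = sqrt(7.3058) = 2.7029
SS = 2.58 * 31.8937 * 2.7029 = 222.4121

222.4121 units


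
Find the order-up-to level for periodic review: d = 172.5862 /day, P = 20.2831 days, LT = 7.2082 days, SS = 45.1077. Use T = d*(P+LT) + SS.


P + LT = 27.4913
d*(P+LT) = 172.5862 * 27.4913 = 4744.6190
T = 4744.6190 + 45.1077 = 4789.7267

4789.7267 units


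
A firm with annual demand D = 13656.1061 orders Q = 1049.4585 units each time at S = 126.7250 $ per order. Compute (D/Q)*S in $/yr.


Number of orders = D/Q = 13.0125
Cost = 13.0125 * 126.7250 = 1649.0124

1649.0124 $/yr
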